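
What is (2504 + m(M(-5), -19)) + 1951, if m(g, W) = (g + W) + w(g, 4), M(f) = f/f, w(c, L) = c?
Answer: 4438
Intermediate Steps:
M(f) = 1
m(g, W) = W + 2*g (m(g, W) = (g + W) + g = (W + g) + g = W + 2*g)
(2504 + m(M(-5), -19)) + 1951 = (2504 + (-19 + 2*1)) + 1951 = (2504 + (-19 + 2)) + 1951 = (2504 - 17) + 1951 = 2487 + 1951 = 4438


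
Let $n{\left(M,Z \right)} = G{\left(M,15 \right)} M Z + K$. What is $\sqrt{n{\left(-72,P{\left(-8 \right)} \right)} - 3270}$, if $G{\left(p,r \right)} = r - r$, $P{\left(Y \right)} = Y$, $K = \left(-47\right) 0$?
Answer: $i \sqrt{3270} \approx 57.184 i$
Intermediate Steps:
$K = 0$
$G{\left(p,r \right)} = 0$
$n{\left(M,Z \right)} = 0$ ($n{\left(M,Z \right)} = 0 M Z + 0 = 0 Z + 0 = 0 + 0 = 0$)
$\sqrt{n{\left(-72,P{\left(-8 \right)} \right)} - 3270} = \sqrt{0 - 3270} = \sqrt{-3270} = i \sqrt{3270}$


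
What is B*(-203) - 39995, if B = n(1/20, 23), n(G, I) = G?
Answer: -800103/20 ≈ -40005.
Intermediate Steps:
B = 1/20 ≈ 0.050000
B*(-203) - 39995 = (1/20)*(-203) - 39995 = -203/20 - 39995 = -800103/20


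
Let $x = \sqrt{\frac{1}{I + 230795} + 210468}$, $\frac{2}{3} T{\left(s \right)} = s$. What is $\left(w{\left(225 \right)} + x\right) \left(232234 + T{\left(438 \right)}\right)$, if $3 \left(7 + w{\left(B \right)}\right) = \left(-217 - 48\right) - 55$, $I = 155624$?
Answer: $- \frac{79415831}{3} + \frac{232891 \sqrt{31427006741382967}}{386419} \approx 8.0371 \cdot 10^{7}$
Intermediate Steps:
$T{\left(s \right)} = \frac{3 s}{2}$
$w{\left(B \right)} = - \frac{341}{3}$ ($w{\left(B \right)} = -7 + \frac{\left(-217 - 48\right) - 55}{3} = -7 + \frac{-265 - 55}{3} = -7 + \frac{1}{3} \left(-320\right) = -7 - \frac{320}{3} = - \frac{341}{3}$)
$x = \frac{\sqrt{31427006741382967}}{386419}$ ($x = \sqrt{\frac{1}{155624 + 230795} + 210468} = \sqrt{\frac{1}{386419} + 210468} = \sqrt{\frac{81328834093}{386419}} = \frac{\sqrt{31427006741382967}}{386419} \approx 458.77$)
$\left(w{\left(225 \right)} + x\right) \left(232234 + T{\left(438 \right)}\right) = \left(- \frac{341}{3} + \frac{\sqrt{31427006741382967}}{386419}\right) \left(232234 + \frac{3}{2} \cdot 438\right) = \left(- \frac{341}{3} + \frac{\sqrt{31427006741382967}}{386419}\right) \left(232234 + 657\right) = \left(- \frac{341}{3} + \frac{\sqrt{31427006741382967}}{386419}\right) 232891 = - \frac{79415831}{3} + \frac{232891 \sqrt{31427006741382967}}{386419}$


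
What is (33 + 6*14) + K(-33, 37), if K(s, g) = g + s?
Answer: 121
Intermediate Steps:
(33 + 6*14) + K(-33, 37) = (33 + 6*14) + (37 - 33) = (33 + 84) + 4 = 117 + 4 = 121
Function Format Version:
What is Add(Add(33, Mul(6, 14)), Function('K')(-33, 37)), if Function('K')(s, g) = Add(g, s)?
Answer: 121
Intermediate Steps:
Add(Add(33, Mul(6, 14)), Function('K')(-33, 37)) = Add(Add(33, Mul(6, 14)), Add(37, -33)) = Add(Add(33, 84), 4) = Add(117, 4) = 121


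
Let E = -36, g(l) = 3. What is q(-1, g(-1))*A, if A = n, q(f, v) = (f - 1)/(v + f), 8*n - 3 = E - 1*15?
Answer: 6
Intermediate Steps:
n = -6 (n = 3/8 + (-36 - 1*15)/8 = 3/8 + (-36 - 15)/8 = 3/8 + (⅛)*(-51) = 3/8 - 51/8 = -6)
q(f, v) = (-1 + f)/(f + v)
A = -6
q(-1, g(-1))*A = ((-1 - 1)/(-1 + 3))*(-6) = (-2/2)*(-6) = ((½)*(-2))*(-6) = -1*(-6) = 6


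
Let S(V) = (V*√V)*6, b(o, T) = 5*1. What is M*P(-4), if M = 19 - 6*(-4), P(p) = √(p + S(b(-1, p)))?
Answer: 43*√(-4 + 30*√5) ≈ 341.52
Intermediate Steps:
b(o, T) = 5
S(V) = 6*V^(3/2) (S(V) = V^(3/2)*6 = 6*V^(3/2))
P(p) = √(p + 30*√5) (P(p) = √(p + 6*5^(3/2)) = √(p + 6*(5*√5)) = √(p + 30*√5))
M = 43 (M = 19 + 24 = 43)
M*P(-4) = 43*√(-4 + 30*√5)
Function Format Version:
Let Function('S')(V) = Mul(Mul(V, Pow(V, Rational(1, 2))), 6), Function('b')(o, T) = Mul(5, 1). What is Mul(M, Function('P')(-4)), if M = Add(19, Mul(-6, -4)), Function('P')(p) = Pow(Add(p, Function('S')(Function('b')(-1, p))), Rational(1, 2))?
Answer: Mul(43, Pow(Add(-4, Mul(30, Pow(5, Rational(1, 2)))), Rational(1, 2))) ≈ 341.52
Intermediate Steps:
Function('b')(o, T) = 5
Function('S')(V) = Mul(6, Pow(V, Rational(3, 2))) (Function('S')(V) = Mul(Pow(V, Rational(3, 2)), 6) = Mul(6, Pow(V, Rational(3, 2))))
Function('P')(p) = Pow(Add(p, Mul(30, Pow(5, Rational(1, 2)))), Rational(1, 2)) (Function('P')(p) = Pow(Add(p, Mul(6, Pow(5, Rational(3, 2)))), Rational(1, 2)) = Pow(Add(p, Mul(6, Mul(5, Pow(5, Rational(1, 2))))), Rational(1, 2)) = Pow(Add(p, Mul(30, Pow(5, Rational(1, 2)))), Rational(1, 2)))
M = 43 (M = Add(19, 24) = 43)
Mul(M, Function('P')(-4)) = Mul(43, Pow(Add(-4, Mul(30, Pow(5, Rational(1, 2)))), Rational(1, 2)))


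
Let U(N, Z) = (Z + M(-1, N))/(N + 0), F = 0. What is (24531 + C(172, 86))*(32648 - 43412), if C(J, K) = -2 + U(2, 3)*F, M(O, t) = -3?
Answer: -264030156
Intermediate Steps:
U(N, Z) = (-3 + Z)/N (U(N, Z) = (Z - 3)/(N + 0) = (-3 + Z)/N)
C(J, K) = -2 (C(J, K) = -2 + ((-3 + 3)/2)*0 = -2 + ((½)*0)*0 = -2 + 0*0 = -2 + 0 = -2)
(24531 + C(172, 86))*(32648 - 43412) = (24531 - 2)*(32648 - 43412) = 24529*(-10764) = -264030156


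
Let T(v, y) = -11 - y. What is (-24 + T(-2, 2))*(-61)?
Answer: 2257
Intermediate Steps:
(-24 + T(-2, 2))*(-61) = (-24 + (-11 - 1*2))*(-61) = (-24 + (-11 - 2))*(-61) = (-24 - 13)*(-61) = -37*(-61) = 2257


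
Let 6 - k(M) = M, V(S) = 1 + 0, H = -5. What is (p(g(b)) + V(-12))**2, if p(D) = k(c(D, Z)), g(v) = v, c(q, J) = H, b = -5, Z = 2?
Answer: 144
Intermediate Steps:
V(S) = 1
c(q, J) = -5
k(M) = 6 - M
p(D) = 11 (p(D) = 6 - 1*(-5) = 6 + 5 = 11)
(p(g(b)) + V(-12))**2 = (11 + 1)**2 = 12**2 = 144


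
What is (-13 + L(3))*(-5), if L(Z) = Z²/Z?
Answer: 50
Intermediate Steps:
L(Z) = Z
(-13 + L(3))*(-5) = (-13 + 3)*(-5) = -10*(-5) = 50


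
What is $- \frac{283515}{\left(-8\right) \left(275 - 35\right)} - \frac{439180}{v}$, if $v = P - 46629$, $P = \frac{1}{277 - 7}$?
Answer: $\frac{36162631247}{230214016} \approx 157.08$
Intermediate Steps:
$P = \frac{1}{270} \approx 0.0037037$
$v = - \frac{12589829}{270}$ ($v = \frac{1}{270} - 46629 = - \frac{12589829}{270} \approx -46629.0$)
$- \frac{283515}{\left(-8\right) \left(275 - 35\right)} - \frac{439180}{v} = - \frac{283515}{\left(-8\right) \left(275 - 35\right)} - \frac{439180}{- \frac{12589829}{270}} = - \frac{283515}{\left(-8\right) 240} - - \frac{16939800}{1798547} = - \frac{283515}{-1920} + \frac{16939800}{1798547} = \left(-283515\right) \left(- \frac{1}{1920}\right) + \frac{16939800}{1798547} = \frac{18901}{128} + \frac{16939800}{1798547} = \frac{36162631247}{230214016}$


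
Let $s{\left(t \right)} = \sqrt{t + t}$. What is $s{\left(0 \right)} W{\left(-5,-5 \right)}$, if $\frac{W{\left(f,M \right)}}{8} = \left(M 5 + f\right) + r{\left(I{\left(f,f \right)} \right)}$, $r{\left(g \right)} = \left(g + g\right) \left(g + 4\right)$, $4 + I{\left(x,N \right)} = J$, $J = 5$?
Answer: $0$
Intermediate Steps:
$I{\left(x,N \right)} = 1$ ($I{\left(x,N \right)} = -4 + 5 = 1$)
$r{\left(g \right)} = 2 g \left(4 + g\right)$
$s{\left(t \right)} = \sqrt{2} \sqrt{t}$ ($s{\left(t \right)} = \sqrt{2 t} = \sqrt{2} \sqrt{t}$)
$W{\left(f,M \right)} = 80 + 8 f + 40 M$ ($W{\left(f,M \right)} = 8 \left(\left(M 5 + f\right) + 2 \cdot 1 \left(4 + 1\right)\right) = 8 \left(\left(5 M + f\right) + 2 \cdot 1 \cdot 5\right) = 8 \left(\left(f + 5 M\right) + 10\right) = 8 \left(10 + f + 5 M\right) = 80 + 8 f + 40 M$)
$s{\left(0 \right)} W{\left(-5,-5 \right)} = \sqrt{2} \sqrt{0} \left(80 + 8 \left(-5\right) + 40 \left(-5\right)\right) = \sqrt{2} \cdot 0 \left(80 - 40 - 200\right) = 0 \left(-160\right) = 0$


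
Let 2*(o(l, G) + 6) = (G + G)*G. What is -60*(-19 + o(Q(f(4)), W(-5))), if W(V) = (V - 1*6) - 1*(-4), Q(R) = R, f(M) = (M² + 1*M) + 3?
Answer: -1440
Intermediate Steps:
f(M) = 3 + M + M² (f(M) = (M² + M) + 3 = (M + M²) + 3 = 3 + M + M²)
W(V) = -2 + V (W(V) = (V - 6) + 4 = (-6 + V) + 4 = -2 + V)
o(l, G) = -6 + G² (o(l, G) = -6 + ((G + G)*G)/2 = -6 + ((2*G)*G)/2 = -6 + (2*G²)/2 = -6 + G²)
-60*(-19 + o(Q(f(4)), W(-5))) = -60*(-19 + (-6 + (-2 - 5)²)) = -60*(-19 + (-6 + (-7)²)) = -60*(-19 + (-6 + 49)) = -60*(-19 + 43) = -60*24 = -1440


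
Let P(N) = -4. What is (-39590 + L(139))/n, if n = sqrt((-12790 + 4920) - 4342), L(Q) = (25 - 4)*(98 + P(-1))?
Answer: 18808*I*sqrt(3053)/3053 ≈ 340.39*I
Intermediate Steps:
L(Q) = 1974 (L(Q) = (25 - 4)*(98 - 4) = 21*94 = 1974)
n = 2*I*sqrt(3053) (n = sqrt(-7870 - 4342) = sqrt(-12212) = 2*I*sqrt(3053) ≈ 110.51*I)
(-39590 + L(139))/n = (-39590 + 1974)/((2*I*sqrt(3053))) = -(-18808)*I*sqrt(3053)/3053 = 18808*I*sqrt(3053)/3053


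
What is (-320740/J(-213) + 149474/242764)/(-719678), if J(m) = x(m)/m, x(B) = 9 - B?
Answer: -1382090990409/3232170334852 ≈ -0.42760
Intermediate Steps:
J(m) = (9 - m)/m
(-320740/J(-213) + 149474/242764)/(-719678) = (-320740*(-213/(9 - 1*(-213))) + 149474/242764)/(-719678) = (-320740*(-213/(9 + 213)) + 149474*(1/242764))*(-1/719678) = (-320740/((-1/213*222)) + 74737/121382)*(-1/719678) = (-320740/(-74/71) + 74737/121382)*(-1/719678) = (-320740*(-71/74) + 74737/121382)*(-1/719678) = (11386270/37 + 74737/121382)*(-1/719678) = (1382090990409/4491134)*(-1/719678) = -1382090990409/3232170334852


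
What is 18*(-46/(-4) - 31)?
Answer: -351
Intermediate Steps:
18*(-46/(-4) - 31) = 18*(-46*(-1/4) - 31) = 18*(23/2 - 31) = 18*(-39/2) = -351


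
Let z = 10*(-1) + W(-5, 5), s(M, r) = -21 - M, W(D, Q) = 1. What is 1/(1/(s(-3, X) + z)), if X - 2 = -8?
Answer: -27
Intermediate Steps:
X = -6 (X = 2 - 8 = -6)
z = -9 (z = 10*(-1) + 1 = -10 + 1 = -9)
1/(1/(s(-3, X) + z)) = 1/(1/((-21 - 1*(-3)) - 9)) = 1/(1/((-21 + 3) - 9)) = 1/(1/(-18 - 9)) = 1/(1/(-27)) = 1/(-1/27) = -27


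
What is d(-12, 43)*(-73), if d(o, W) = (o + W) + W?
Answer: -5402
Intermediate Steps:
d(o, W) = o + 2*W (d(o, W) = (W + o) + W = o + 2*W)
d(-12, 43)*(-73) = (-12 + 2*43)*(-73) = (-12 + 86)*(-73) = 74*(-73) = -5402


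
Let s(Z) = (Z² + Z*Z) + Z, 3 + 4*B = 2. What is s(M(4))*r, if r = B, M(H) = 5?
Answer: -55/4 ≈ -13.750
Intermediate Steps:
B = -¼ (B = -¾ + (¼)*2 = -¾ + ½ = -¼ ≈ -0.25000)
s(Z) = Z + 2*Z² (s(Z) = (Z² + Z²) + Z = 2*Z² + Z = Z + 2*Z²)
r = -¼ ≈ -0.25000
s(M(4))*r = (5*(1 + 2*5))*(-¼) = (5*(1 + 10))*(-¼) = (5*11)*(-¼) = 55*(-¼) = -55/4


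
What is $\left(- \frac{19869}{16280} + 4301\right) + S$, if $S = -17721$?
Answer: $- \frac{5905337}{440} \approx -13421.0$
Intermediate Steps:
$\left(- \frac{19869}{16280} + 4301\right) + S = \left(- \frac{19869}{16280} + 4301\right) - 17721 = \left(\left(-19869\right) \frac{1}{16280} + 4301\right) - 17721 = \left(- \frac{537}{440} + 4301\right) - 17721 = \frac{1891903}{440} - 17721 = - \frac{5905337}{440}$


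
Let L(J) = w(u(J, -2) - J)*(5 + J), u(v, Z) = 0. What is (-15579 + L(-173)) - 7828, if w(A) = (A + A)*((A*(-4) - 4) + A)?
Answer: 30377537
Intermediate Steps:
w(A) = 2*A*(-4 - 3*A) (w(A) = (2*A)*((-4*A - 4) + A) = (2*A)*((-4 - 4*A) + A) = (2*A)*(-4 - 3*A) = 2*A*(-4 - 3*A))
L(J) = 2*J*(4 - 3*J)*(5 + J) (L(J) = (-2*(0 - J)*(4 + 3*(0 - J)))*(5 + J) = (-2*(-J)*(4 + 3*(-J)))*(5 + J) = (-2*(-J)*(4 - 3*J))*(5 + J) = (2*J*(4 - 3*J))*(5 + J) = 2*J*(4 - 3*J)*(5 + J))
(-15579 + L(-173)) - 7828 = (-15579 + 2*(-173)*(4 - 3*(-173))*(5 - 173)) - 7828 = (-15579 + 2*(-173)*(4 + 519)*(-168)) - 7828 = (-15579 + 2*(-173)*523*(-168)) - 7828 = (-15579 + 30400944) - 7828 = 30385365 - 7828 = 30377537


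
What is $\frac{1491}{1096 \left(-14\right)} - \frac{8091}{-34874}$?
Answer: $\frac{5153655}{38221904} \approx 0.13484$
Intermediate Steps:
$\frac{1491}{1096 \left(-14\right)} - \frac{8091}{-34874} = \frac{1491}{-15344} - - \frac{8091}{34874} = 1491 \left(- \frac{1}{15344}\right) + \frac{8091}{34874} = - \frac{213}{2192} + \frac{8091}{34874} = \frac{5153655}{38221904}$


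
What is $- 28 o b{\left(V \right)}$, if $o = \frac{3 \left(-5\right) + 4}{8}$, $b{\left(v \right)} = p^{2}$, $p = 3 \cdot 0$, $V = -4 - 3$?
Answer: $0$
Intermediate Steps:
$V = -7$
$p = 0$
$b{\left(v \right)} = 0$ ($b{\left(v \right)} = 0^{2} = 0$)
$o = - \frac{11}{8}$ ($o = \left(-15 + 4\right) \frac{1}{8} = \left(-11\right) \frac{1}{8} = - \frac{11}{8} \approx -1.375$)
$- 28 o b{\left(V \right)} = \left(-28\right) \left(- \frac{11}{8}\right) 0 = \frac{77}{2} \cdot 0 = 0$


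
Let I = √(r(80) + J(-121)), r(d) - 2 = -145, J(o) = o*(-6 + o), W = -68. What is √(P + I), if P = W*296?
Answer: √(-20128 + 2*√3806) ≈ 141.44*I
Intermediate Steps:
r(d) = -143 (r(d) = 2 - 145 = -143)
P = -20128 (P = -68*296 = -20128)
I = 2*√3806 (I = √(-143 - 121*(-6 - 121)) = √(-143 - 121*(-127)) = √(-143 + 15367) = √15224 = 2*√3806 ≈ 123.39)
√(P + I) = √(-20128 + 2*√3806)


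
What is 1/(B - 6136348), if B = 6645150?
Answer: 1/508802 ≈ 1.9654e-6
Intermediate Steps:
1/(B - 6136348) = 1/(6645150 - 6136348) = 1/508802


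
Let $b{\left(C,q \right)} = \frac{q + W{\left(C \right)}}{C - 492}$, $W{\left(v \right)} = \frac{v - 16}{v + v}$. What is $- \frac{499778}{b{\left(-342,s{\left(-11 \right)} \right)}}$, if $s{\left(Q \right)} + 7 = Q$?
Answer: $- \frac{1025544456}{43} \approx -2.385 \cdot 10^{7}$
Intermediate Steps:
$W{\left(v \right)} = \frac{-16 + v}{2 v}$
$s{\left(Q \right)} = -7 + Q$
$b{\left(C,q \right)} = \frac{q + \frac{-16 + C}{2 C}}{-492 + C}$ ($b{\left(C,q \right)} = \frac{q + \frac{-16 + C}{2 C}}{C - 492} = \frac{q + \frac{-16 + C}{2 C}}{-492 + C}$)
$- \frac{499778}{b{\left(-342,s{\left(-11 \right)} \right)}} = - \frac{499778}{\frac{1}{-342} \frac{1}{-492 - 342} \left(-8 + \frac{1}{2} \left(-342\right) - 342 \left(-7 - 11\right)\right)} = - \frac{499778}{\left(- \frac{1}{342}\right) \frac{1}{-834} \left(-8 - 171 - -6156\right)} = - \frac{499778}{\left(- \frac{1}{342}\right) \left(- \frac{1}{834}\right) \left(-8 - 171 + 6156\right)} = - \frac{499778}{\left(- \frac{1}{342}\right) \left(- \frac{1}{834}\right) 5977} = - \frac{499778}{\frac{43}{2052}} = \left(-499778\right) \frac{2052}{43} = - \frac{1025544456}{43}$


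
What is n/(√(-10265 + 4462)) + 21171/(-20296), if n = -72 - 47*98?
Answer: -21171/20296 + 4678*I*√5803/5803 ≈ -1.0431 + 61.409*I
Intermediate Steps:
n = -4678 (n = -72 - 4606 = -4678)
n/(√(-10265 + 4462)) + 21171/(-20296) = -4678/√(-10265 + 4462) + 21171/(-20296) = -4678*(-I*√5803/5803) + 21171*(-1/20296) = -4678*(-I*√5803/5803) - 21171/20296 = -(-4678)*I*√5803/5803 - 21171/20296 = 4678*I*√5803/5803 - 21171/20296 = -21171/20296 + 4678*I*√5803/5803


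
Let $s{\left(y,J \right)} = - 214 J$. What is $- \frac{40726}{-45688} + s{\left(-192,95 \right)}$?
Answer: $- \frac{464398157}{22844} \approx -20329.0$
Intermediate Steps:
$- \frac{40726}{-45688} + s{\left(-192,95 \right)} = - \frac{40726}{-45688} - 20330 = \left(-40726\right) \left(- \frac{1}{45688}\right) - 20330 = \frac{20363}{22844} - 20330 = - \frac{464398157}{22844}$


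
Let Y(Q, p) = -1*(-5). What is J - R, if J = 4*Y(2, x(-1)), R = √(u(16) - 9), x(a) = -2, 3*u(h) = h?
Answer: 20 - I*√33/3 ≈ 20.0 - 1.9149*I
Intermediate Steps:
u(h) = h/3
Y(Q, p) = 5
R = I*√33/3 (R = √((⅓)*16 - 9) = √(16/3 - 9) = √(-11/3) = I*√33/3 ≈ 1.9149*I)
J = 20 (J = 4*5 = 20)
J - R = 20 - I*√33/3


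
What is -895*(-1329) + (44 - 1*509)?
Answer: 1188990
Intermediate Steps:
-895*(-1329) + (44 - 1*509) = 1189455 + (44 - 509) = 1189455 - 465 = 1188990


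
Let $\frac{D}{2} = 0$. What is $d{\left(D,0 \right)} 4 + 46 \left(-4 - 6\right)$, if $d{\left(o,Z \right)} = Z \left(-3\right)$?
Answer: $-460$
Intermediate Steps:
$D = 0$ ($D = 2 \cdot 0 = 0$)
$d{\left(o,Z \right)} = - 3 Z$
$d{\left(D,0 \right)} 4 + 46 \left(-4 - 6\right) = \left(-3\right) 0 \cdot 4 + 46 \left(-4 - 6\right) = 0 \cdot 4 + 46 \left(-10\right) = 0 - 460 = -460$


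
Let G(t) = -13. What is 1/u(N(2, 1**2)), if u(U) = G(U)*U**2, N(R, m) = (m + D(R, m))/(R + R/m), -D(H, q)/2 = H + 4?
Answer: -16/1573 ≈ -0.010172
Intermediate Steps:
D(H, q) = -8 - 2*H (D(H, q) = -2*(H + 4) = -2*(4 + H) = -8 - 2*H)
N(R, m) = (-8 + m - 2*R)/(R + R/m) (N(R, m) = (m + (-8 - 2*R))/(R + R/m) = (-8 + m - 2*R)/(R + R/m))
u(U) = -13*U**2
1/u(N(2, 1**2)) = 1/(-13*(-8 + 1**2 - 2*2)**2/(4*(1 + 1**2)**2)) = 1/(-13*(-8 + 1 - 4)**2/(4*(1 + 1)**2)) = 1/(-13*(1*(1/2)*(-11)/2)**2) = 1/(-13*(1*(1/2)*(1/2)*(-11))**2) = 1/(-13*(-11/4)**2) = 1/(-13*121/16) = 1/(-1573/16) = -16/1573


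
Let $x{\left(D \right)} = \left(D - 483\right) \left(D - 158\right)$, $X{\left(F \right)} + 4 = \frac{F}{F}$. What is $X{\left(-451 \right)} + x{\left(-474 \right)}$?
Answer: $604821$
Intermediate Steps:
$X{\left(F \right)} = -3$ ($X{\left(F \right)} = -4 + \frac{F}{F} = -4 + 1 = -3$)
$x{\left(D \right)} = \left(-483 + D\right) \left(-158 + D\right)$
$X{\left(-451 \right)} + x{\left(-474 \right)} = -3 + \left(76314 + \left(-474\right)^{2} - -303834\right) = -3 + \left(76314 + 224676 + 303834\right) = -3 + 604824 = 604821$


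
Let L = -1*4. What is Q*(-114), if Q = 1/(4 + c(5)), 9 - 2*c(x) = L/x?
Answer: -1140/89 ≈ -12.809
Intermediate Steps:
L = -4
c(x) = 9/2 + 2/x (c(x) = 9/2 - (-2)/x = 9/2 + 2/x)
Q = 10/89 (Q = 1/(4 + (9/2 + 2/5)) = 1/(4 + (9/2 + 2*(⅕))) = 1/(4 + (9/2 + ⅖)) = 1/(4 + 49/10) = 1/(89/10) = 10/89 ≈ 0.11236)
Q*(-114) = (10/89)*(-114) = -1140/89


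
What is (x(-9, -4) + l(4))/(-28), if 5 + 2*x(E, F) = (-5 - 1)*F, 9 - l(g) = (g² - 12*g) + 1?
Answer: -99/56 ≈ -1.7679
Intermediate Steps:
l(g) = 8 - g² + 12*g (l(g) = 9 - ((g² - 12*g) + 1) = 9 - (1 + g² - 12*g) = 9 + (-1 - g² + 12*g) = 8 - g² + 12*g)
x(E, F) = -5/2 - 3*F (x(E, F) = -5/2 + ((-5 - 1)*F)/2 = -5/2 + (-6*F)/2 = -5/2 - 3*F)
(x(-9, -4) + l(4))/(-28) = ((-5/2 - 3*(-4)) + (8 - 1*4² + 12*4))/(-28) = -((-5/2 + 12) + (8 - 1*16 + 48))/28 = -(19/2 + (8 - 16 + 48))/28 = -(19/2 + 40)/28 = -1/28*99/2 = -99/56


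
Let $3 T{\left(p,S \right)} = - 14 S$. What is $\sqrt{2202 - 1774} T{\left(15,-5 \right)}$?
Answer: $\frac{140 \sqrt{107}}{3} \approx 482.72$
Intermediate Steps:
$T{\left(p,S \right)} = - \frac{14 S}{3}$ ($T{\left(p,S \right)} = \frac{\left(-14\right) S}{3} = - \frac{14 S}{3}$)
$\sqrt{2202 - 1774} T{\left(15,-5 \right)} = \sqrt{2202 - 1774} \left(\left(- \frac{14}{3}\right) \left(-5\right)\right) = \sqrt{428} \cdot \frac{70}{3} = 2 \sqrt{107} \cdot \frac{70}{3} = \frac{140 \sqrt{107}}{3}$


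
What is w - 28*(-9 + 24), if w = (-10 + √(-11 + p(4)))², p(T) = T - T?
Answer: -420 + (10 - I*√11)² ≈ -331.0 - 66.333*I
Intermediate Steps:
p(T) = 0
w = (-10 + I*√11)² (w = (-10 + √(-11 + 0))² = (-10 + √(-11))² = (-10 + I*√11)² ≈ 89.0 - 66.333*I)
w - 28*(-9 + 24) = (10 - I*√11)² - 28*(-9 + 24) = (10 - I*√11)² - 28*15 = (10 - I*√11)² - 420 = -420 + (10 - I*√11)²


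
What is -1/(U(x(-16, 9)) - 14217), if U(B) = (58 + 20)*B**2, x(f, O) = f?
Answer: -1/5751 ≈ -0.00017388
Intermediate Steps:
U(B) = 78*B**2
-1/(U(x(-16, 9)) - 14217) = -1/(78*(-16)**2 - 14217) = -1/(78*256 - 14217) = -1/(19968 - 14217) = -1/5751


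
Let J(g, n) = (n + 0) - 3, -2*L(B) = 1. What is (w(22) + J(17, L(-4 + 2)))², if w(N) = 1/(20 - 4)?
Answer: 3025/256 ≈ 11.816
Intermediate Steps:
w(N) = 1/16
L(B) = -½ (L(B) = -½*1 = -½)
J(g, n) = -3 + n (J(g, n) = n - 3 = -3 + n)
(w(22) + J(17, L(-4 + 2)))² = (1/16 + (-3 - ½))² = (1/16 - 7/2)² = (-55/16)² = 3025/256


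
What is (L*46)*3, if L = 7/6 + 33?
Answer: 4715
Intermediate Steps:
L = 205/6 (L = 7*(1/6) + 33 = 7/6 + 33 = 205/6 ≈ 34.167)
(L*46)*3 = ((205/6)*46)*3 = (4715/3)*3 = 4715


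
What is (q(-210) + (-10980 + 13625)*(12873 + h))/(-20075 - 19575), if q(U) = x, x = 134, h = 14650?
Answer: -72798469/39650 ≈ -1836.0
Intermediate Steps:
q(U) = 134
(q(-210) + (-10980 + 13625)*(12873 + h))/(-20075 - 19575) = (134 + (-10980 + 13625)*(12873 + 14650))/(-20075 - 19575) = (134 + 2645*27523)/(-39650) = (134 + 72798335)*(-1/39650) = 72798469*(-1/39650) = -72798469/39650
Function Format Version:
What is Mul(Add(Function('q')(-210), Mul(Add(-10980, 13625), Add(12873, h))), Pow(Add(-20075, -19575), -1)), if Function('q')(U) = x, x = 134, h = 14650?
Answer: Rational(-72798469, 39650) ≈ -1836.0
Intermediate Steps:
Function('q')(U) = 134
Mul(Add(Function('q')(-210), Mul(Add(-10980, 13625), Add(12873, h))), Pow(Add(-20075, -19575), -1)) = Mul(Add(134, Mul(Add(-10980, 13625), Add(12873, 14650))), Pow(Add(-20075, -19575), -1)) = Mul(Add(134, Mul(2645, 27523)), Pow(-39650, -1)) = Mul(Add(134, 72798335), Rational(-1, 39650)) = Mul(72798469, Rational(-1, 39650)) = Rational(-72798469, 39650)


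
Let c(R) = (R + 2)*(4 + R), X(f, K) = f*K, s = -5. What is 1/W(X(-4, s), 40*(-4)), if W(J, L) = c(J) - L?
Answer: 1/688 ≈ 0.0014535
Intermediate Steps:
X(f, K) = K*f
c(R) = (2 + R)*(4 + R)
W(J, L) = 8 + J**2 - L + 6*J (W(J, L) = (8 + J**2 + 6*J) - L = 8 + J**2 - L + 6*J)
1/W(X(-4, s), 40*(-4)) = 1/(8 + (-5*(-4))**2 - 40*(-4) + 6*(-5*(-4))) = 1/(8 + 20**2 - 1*(-160) + 6*20) = 1/(8 + 400 + 160 + 120) = 1/688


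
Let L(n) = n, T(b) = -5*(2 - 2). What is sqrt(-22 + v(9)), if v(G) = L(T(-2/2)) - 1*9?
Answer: I*sqrt(31) ≈ 5.5678*I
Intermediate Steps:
T(b) = 0 (T(b) = -5*0 = 0)
v(G) = -9 (v(G) = 0 - 1*9 = 0 - 9 = -9)
sqrt(-22 + v(9)) = sqrt(-22 - 9) = sqrt(-31) = I*sqrt(31)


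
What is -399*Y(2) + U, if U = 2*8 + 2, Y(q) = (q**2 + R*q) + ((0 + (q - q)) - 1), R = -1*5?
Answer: 2811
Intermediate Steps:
R = -5
Y(q) = -1 + q**2 - 5*q (Y(q) = (q**2 - 5*q) + ((0 + (q - q)) - 1) = (q**2 - 5*q) + ((0 + 0) - 1) = (q**2 - 5*q) + (0 - 1) = (q**2 - 5*q) - 1 = -1 + q**2 - 5*q)
U = 18 (U = 16 + 2 = 18)
-399*Y(2) + U = -399*(-1 + 2**2 - 5*2) + 18 = -399*(-1 + 4 - 10) + 18 = -399*(-7) + 18 = 2793 + 18 = 2811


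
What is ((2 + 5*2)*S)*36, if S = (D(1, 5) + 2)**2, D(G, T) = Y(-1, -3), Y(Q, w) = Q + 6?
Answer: 21168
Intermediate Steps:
Y(Q, w) = 6 + Q
D(G, T) = 5 (D(G, T) = 6 - 1 = 5)
S = 49 (S = (5 + 2)**2 = 7**2 = 49)
((2 + 5*2)*S)*36 = ((2 + 5*2)*49)*36 = ((2 + 10)*49)*36 = (12*49)*36 = 588*36 = 21168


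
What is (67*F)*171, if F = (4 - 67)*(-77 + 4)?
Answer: 52690743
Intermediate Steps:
F = 4599 (F = -63*(-73) = 4599)
(67*F)*171 = (67*4599)*171 = 308133*171 = 52690743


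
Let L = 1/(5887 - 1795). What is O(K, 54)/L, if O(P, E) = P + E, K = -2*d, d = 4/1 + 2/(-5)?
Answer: 957528/5 ≈ 1.9151e+5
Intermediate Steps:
d = 18/5 (d = 4*1 + 2*(-⅕) = 4 - ⅖ = 18/5 ≈ 3.6000)
L = 1/4092 ≈ 0.00024438
K = -36/5 (K = -2*18/5 = -36/5 ≈ -7.2000)
O(P, E) = E + P
O(K, 54)/L = (54 - 36/5)/(1/4092) = (234/5)*4092 = 957528/5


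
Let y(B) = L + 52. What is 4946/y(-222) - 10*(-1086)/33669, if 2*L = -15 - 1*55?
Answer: 55570498/190791 ≈ 291.26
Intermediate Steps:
L = -35 (L = (-15 - 1*55)/2 = (-15 - 55)/2 = (½)*(-70) = -35)
y(B) = 17 (y(B) = -35 + 52 = 17)
4946/y(-222) - 10*(-1086)/33669 = 4946/17 - 10*(-1086)/33669 = 4946*(1/17) + 10860*(1/33669) = 4946/17 + 3620/11223 = 55570498/190791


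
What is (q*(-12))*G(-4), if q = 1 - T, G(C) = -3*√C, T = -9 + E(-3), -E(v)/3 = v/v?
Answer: 936*I ≈ 936.0*I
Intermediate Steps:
E(v) = -3 (E(v) = -3*v/v = -3*1 = -3)
T = -12 (T = -9 - 3 = -12)
q = 13 (q = 1 - 1*(-12) = 1 + 12 = 13)
(q*(-12))*G(-4) = (13*(-12))*(-6*I) = -(-468)*2*I = -(-936)*I = 936*I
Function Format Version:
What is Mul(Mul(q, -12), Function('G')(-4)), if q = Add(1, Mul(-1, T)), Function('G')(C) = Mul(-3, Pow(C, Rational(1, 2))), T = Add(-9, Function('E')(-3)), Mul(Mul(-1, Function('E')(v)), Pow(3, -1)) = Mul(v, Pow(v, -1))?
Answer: Mul(936, I) ≈ Mul(936.00, I)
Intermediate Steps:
Function('E')(v) = -3 (Function('E')(v) = Mul(-3, Mul(v, Pow(v, -1))) = Mul(-3, 1) = -3)
T = -12 (T = Add(-9, -3) = -12)
q = 13 (q = Add(1, Mul(-1, -12)) = Add(1, 12) = 13)
Mul(Mul(q, -12), Function('G')(-4)) = Mul(Mul(13, -12), Mul(-3, Pow(-4, Rational(1, 2)))) = Mul(-156, Mul(-3, Mul(2, I))) = Mul(-156, Mul(-6, I)) = Mul(936, I)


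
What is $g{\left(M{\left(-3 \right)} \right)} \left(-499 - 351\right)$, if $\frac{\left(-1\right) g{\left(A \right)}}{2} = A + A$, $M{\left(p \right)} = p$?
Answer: $-10200$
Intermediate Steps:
$g{\left(A \right)} = - 4 A$ ($g{\left(A \right)} = - 2 \left(A + A\right) = - 2 \cdot 2 A = - 4 A$)
$g{\left(M{\left(-3 \right)} \right)} \left(-499 - 351\right) = \left(-4\right) \left(-3\right) \left(-499 - 351\right) = 12 \left(-850\right) = -10200$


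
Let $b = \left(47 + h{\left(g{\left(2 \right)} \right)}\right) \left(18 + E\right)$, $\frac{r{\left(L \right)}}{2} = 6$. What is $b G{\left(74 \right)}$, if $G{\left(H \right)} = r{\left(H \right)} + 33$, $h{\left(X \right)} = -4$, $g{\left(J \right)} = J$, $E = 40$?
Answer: $112230$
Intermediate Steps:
$r{\left(L \right)} = 12$ ($r{\left(L \right)} = 2 \cdot 6 = 12$)
$b = 2494$ ($b = \left(47 - 4\right) \left(18 + 40\right) = 43 \cdot 58 = 2494$)
$G{\left(H \right)} = 45$ ($G{\left(H \right)} = 12 + 33 = 45$)
$b G{\left(74 \right)} = 2494 \cdot 45 = 112230$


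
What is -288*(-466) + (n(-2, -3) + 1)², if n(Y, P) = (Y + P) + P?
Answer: 134257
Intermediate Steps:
n(Y, P) = Y + 2*P (n(Y, P) = (P + Y) + P = Y + 2*P)
-288*(-466) + (n(-2, -3) + 1)² = -288*(-466) + ((-2 + 2*(-3)) + 1)² = 134208 + ((-2 - 6) + 1)² = 134208 + (-8 + 1)² = 134208 + (-7)² = 134208 + 49 = 134257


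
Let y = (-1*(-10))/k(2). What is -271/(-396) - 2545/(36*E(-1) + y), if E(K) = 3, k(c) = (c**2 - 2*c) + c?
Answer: -977197/44748 ≈ -21.838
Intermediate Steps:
k(c) = c**2 - c
y = 5 (y = (-1*(-10))/((2*(-1 + 2))) = 10/((2*1)) = 10/2 = 10*(1/2) = 5)
-271/(-396) - 2545/(36*E(-1) + y) = -271/(-396) - 2545/(36*3 + 5) = -271*(-1/396) - 2545/(108 + 5) = 271/396 - 2545/113 = -977197/44748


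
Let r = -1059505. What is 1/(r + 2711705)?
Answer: 1/1652200 ≈ 6.0525e-7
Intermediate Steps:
1/(r + 2711705) = 1/(-1059505 + 2711705) = 1/1652200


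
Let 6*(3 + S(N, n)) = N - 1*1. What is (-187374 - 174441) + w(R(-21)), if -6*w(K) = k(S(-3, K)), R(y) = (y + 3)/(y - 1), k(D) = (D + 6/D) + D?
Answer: -35819537/99 ≈ -3.6181e+5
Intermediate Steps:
S(N, n) = -19/6 + N/6 (S(N, n) = -3 + (N - 1*1)/6 = -3 + (N - 1)/6 = -3 + (-1 + N)/6 = -3 + (-⅙ + N/6) = -19/6 + N/6)
k(D) = 2*D + 6/D
R(y) = (3 + y)/(-1 + y)
w(K) = 148/99 (w(K) = -(2*(-19/6 + (⅙)*(-3)) + 6/(-19/6 + (⅙)*(-3)))/6 = -(2*(-19/6 - ½) + 6/(-19/6 - ½))/6 = -(2*(-11/3) + 6/(-11/3))/6 = -(-22/3 + 6*(-3/11))/6 = -(-22/3 - 18/11)/6 = -⅙*(-296/33) = 148/99)
(-187374 - 174441) + w(R(-21)) = (-187374 - 174441) + 148/99 = -361815 + 148/99 = -35819537/99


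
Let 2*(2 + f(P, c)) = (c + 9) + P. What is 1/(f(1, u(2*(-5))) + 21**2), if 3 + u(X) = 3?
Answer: 1/444 ≈ 0.0022523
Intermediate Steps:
u(X) = 0 (u(X) = -3 + 3 = 0)
f(P, c) = 5/2 + P/2 + c/2 (f(P, c) = -2 + ((c + 9) + P)/2 = -2 + ((9 + c) + P)/2 = -2 + (9 + P + c)/2 = -2 + (9/2 + P/2 + c/2) = 5/2 + P/2 + c/2)
1/(f(1, u(2*(-5))) + 21**2) = 1/((5/2 + (1/2)*1 + (1/2)*0) + 21**2) = 1/((5/2 + 1/2 + 0) + 441) = 1/(3 + 441) = 1/444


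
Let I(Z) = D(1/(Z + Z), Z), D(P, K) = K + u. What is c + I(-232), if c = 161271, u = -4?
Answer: 161035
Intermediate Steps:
D(P, K) = -4 + K (D(P, K) = K - 4 = -4 + K)
I(Z) = -4 + Z
c + I(-232) = 161271 + (-4 - 232) = 161271 - 236 = 161035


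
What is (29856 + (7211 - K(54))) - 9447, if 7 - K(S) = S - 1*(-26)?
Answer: 27693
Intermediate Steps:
K(S) = -19 - S (K(S) = 7 - (S - 1*(-26)) = 7 - (S + 26) = 7 - (26 + S) = 7 + (-26 - S) = -19 - S)
(29856 + (7211 - K(54))) - 9447 = (29856 + (7211 - (-19 - 1*54))) - 9447 = (29856 + (7211 - (-19 - 54))) - 9447 = (29856 + (7211 - 1*(-73))) - 9447 = (29856 + (7211 + 73)) - 9447 = (29856 + 7284) - 9447 = 37140 - 9447 = 27693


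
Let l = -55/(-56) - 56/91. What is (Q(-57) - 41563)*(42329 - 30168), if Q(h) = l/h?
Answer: -6991352880305/13832 ≈ -5.0545e+8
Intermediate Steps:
l = 267/728 (l = -55*(-1/56) - 56*1/91 = 55/56 - 8/13 = 267/728 ≈ 0.36676)
Q(h) = 267/(728*h)
(Q(-57) - 41563)*(42329 - 30168) = ((267/728)/(-57) - 41563)*(42329 - 30168) = ((267/728)*(-1/57) - 41563)*12161 = (-89/13832 - 41563)*12161 = -574899505/13832*12161 = -6991352880305/13832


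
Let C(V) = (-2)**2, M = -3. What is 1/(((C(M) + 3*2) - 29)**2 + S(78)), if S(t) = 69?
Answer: 1/430 ≈ 0.0023256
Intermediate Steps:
C(V) = 4
1/(((C(M) + 3*2) - 29)**2 + S(78)) = 1/(((4 + 3*2) - 29)**2 + 69) = 1/(((4 + 6) - 29)**2 + 69) = 1/((10 - 29)**2 + 69) = 1/((-19)**2 + 69) = 1/(361 + 69) = 1/430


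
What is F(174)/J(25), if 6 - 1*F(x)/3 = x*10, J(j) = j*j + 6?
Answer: -5202/631 ≈ -8.2440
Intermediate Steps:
J(j) = 6 + j**2 (J(j) = j**2 + 6 = 6 + j**2)
F(x) = 18 - 30*x (F(x) = 18 - 3*x*10 = 18 - 30*x)
F(174)/J(25) = (18 - 30*174)/(6 + 25**2) = (18 - 5220)/(6 + 625) = -5202/631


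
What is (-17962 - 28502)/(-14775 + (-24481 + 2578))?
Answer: 7744/6113 ≈ 1.2668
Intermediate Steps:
(-17962 - 28502)/(-14775 + (-24481 + 2578)) = -46464/(-14775 - 21903) = -46464/(-36678) = -46464*(-1/36678) = 7744/6113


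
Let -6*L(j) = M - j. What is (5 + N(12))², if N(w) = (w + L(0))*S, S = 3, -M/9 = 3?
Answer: 11881/4 ≈ 2970.3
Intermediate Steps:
M = -27 (M = -9*3 = -27)
L(j) = 9/2 + j/6 (L(j) = -(-27 - j)/6 = 9/2 + j/6)
N(w) = 27/2 + 3*w (N(w) = (w + (9/2 + (⅙)*0))*3 = (w + (9/2 + 0))*3 = (w + 9/2)*3 = (9/2 + w)*3 = 27/2 + 3*w)
(5 + N(12))² = (5 + (27/2 + 3*12))² = (5 + (27/2 + 36))² = (5 + 99/2)² = (109/2)² = 11881/4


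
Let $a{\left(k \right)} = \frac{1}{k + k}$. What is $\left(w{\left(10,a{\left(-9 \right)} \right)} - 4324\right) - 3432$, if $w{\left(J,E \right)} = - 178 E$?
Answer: $- \frac{69715}{9} \approx -7746.1$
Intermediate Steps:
$a{\left(k \right)} = \frac{1}{2 k}$
$\left(w{\left(10,a{\left(-9 \right)} \right)} - 4324\right) - 3432 = \left(- 178 \frac{1}{2 \left(-9\right)} - 4324\right) - 3432 = \left(- 178 \cdot \frac{1}{2} \left(- \frac{1}{9}\right) - 4324\right) - 3432 = \left(\left(-178\right) \left(- \frac{1}{18}\right) - 4324\right) - 3432 = \left(\frac{89}{9} - 4324\right) - 3432 = - \frac{38827}{9} - 3432 = - \frac{69715}{9}$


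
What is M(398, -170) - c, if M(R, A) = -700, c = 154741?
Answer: -155441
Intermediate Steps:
M(398, -170) - c = -700 - 1*154741 = -700 - 154741 = -155441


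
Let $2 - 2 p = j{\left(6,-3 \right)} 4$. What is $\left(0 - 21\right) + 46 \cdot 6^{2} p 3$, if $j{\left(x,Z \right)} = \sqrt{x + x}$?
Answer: $4947 - 19872 \sqrt{3} \approx -29472.0$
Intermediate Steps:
$j{\left(x,Z \right)} = \sqrt{2} \sqrt{x}$ ($j{\left(x,Z \right)} = \sqrt{2 x} = \sqrt{2} \sqrt{x}$)
$p = 1 - 4 \sqrt{3}$ ($p = 1 - \frac{\sqrt{2} \sqrt{6} \cdot 4}{2} = 1 - \frac{2 \sqrt{3} \cdot 4}{2} = 1 - \frac{8 \sqrt{3}}{2} = 1 - 4 \sqrt{3} \approx -5.9282$)
$\left(0 - 21\right) + 46 \cdot 6^{2} p 3 = \left(0 - 21\right) + 46 \cdot 6^{2} \left(1 - 4 \sqrt{3}\right) 3 = -21 + 46 \cdot 36 \left(1 - 4 \sqrt{3}\right) 3 = -21 + 46 \left(36 - 144 \sqrt{3}\right) 3 = -21 + 46 \left(108 - 432 \sqrt{3}\right) = -21 + \left(4968 - 19872 \sqrt{3}\right) = 4947 - 19872 \sqrt{3}$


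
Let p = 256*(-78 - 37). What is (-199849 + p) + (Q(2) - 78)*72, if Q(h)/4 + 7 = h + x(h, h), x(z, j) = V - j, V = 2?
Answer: -236345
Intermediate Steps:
x(z, j) = 2 - j
Q(h) = -20 (Q(h) = -28 + 4*(h + (2 - h)) = -28 + 4*2 = -28 + 8 = -20)
p = -29440 (p = 256*(-115) = -29440)
(-199849 + p) + (Q(2) - 78)*72 = (-199849 - 29440) + (-20 - 78)*72 = -229289 - 98*72 = -229289 - 7056 = -236345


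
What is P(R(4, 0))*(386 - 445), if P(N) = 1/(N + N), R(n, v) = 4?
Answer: -59/8 ≈ -7.3750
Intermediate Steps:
P(N) = 1/(2*N)
P(R(4, 0))*(386 - 445) = ((½)/4)*(386 - 445) = ((½)*(¼))*(-59) = (⅛)*(-59) = -59/8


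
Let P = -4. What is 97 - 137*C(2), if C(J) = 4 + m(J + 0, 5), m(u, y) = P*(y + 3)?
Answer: 3933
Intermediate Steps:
m(u, y) = -12 - 4*y (m(u, y) = -4*(y + 3) = -4*(3 + y) = -12 - 4*y)
C(J) = -28 (C(J) = 4 + (-12 - 4*5) = 4 + (-12 - 20) = 4 - 32 = -28)
97 - 137*C(2) = 97 - 137*(-28) = 97 + 3836 = 3933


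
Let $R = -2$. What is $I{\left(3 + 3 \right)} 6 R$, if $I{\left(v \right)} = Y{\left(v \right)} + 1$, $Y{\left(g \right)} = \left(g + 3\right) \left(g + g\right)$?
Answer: $-1308$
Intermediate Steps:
$Y{\left(g \right)} = 2 g \left(3 + g\right)$ ($Y{\left(g \right)} = \left(3 + g\right) 2 g = 2 g \left(3 + g\right)$)
$I{\left(v \right)} = 1 + 2 v \left(3 + v\right)$ ($I{\left(v \right)} = 2 v \left(3 + v\right) + 1 = 1 + 2 v \left(3 + v\right)$)
$I{\left(3 + 3 \right)} 6 R = \left(1 + 2 \left(3 + 3\right) \left(3 + \left(3 + 3\right)\right)\right) 6 \left(-2\right) = \left(1 + 2 \cdot 6 \left(3 + 6\right)\right) 6 \left(-2\right) = \left(1 + 2 \cdot 6 \cdot 9\right) 6 \left(-2\right) = \left(1 + 108\right) 6 \left(-2\right) = 109 \cdot 6 \left(-2\right) = 654 \left(-2\right) = -1308$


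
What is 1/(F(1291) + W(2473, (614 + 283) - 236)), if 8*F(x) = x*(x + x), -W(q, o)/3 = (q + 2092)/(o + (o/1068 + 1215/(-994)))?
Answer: 1402143452/584202385675823 ≈ 2.4001e-6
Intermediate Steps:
W(q, o) = -3*(2092 + q)/(-1215/994 + 1069*o/1068) (W(q, o) = -3*(q + 2092)/(o + (o/1068 + 1215/(-994))) = -3*(2092 + q)/(o + (o*(1/1068) + 1215*(-1/994))) = -3*(2092 + q)/(o + (o/1068 - 1215/994)) = -3*(2092 + q)/(o + (-1215/994 + o/1068)) = -3*(2092 + q)/(-1215/994 + 1069*o/1068))
F(x) = x²/4 (F(x) = (x*(x + x))/8 = (x*(2*x))/8 = (2*x²)/8 = x²/4)
1/(F(1291) + W(2473, (614 + 283) - 236)) = 1/((¼)*1291² + 1592388*(-2092 - 1*2473)/(-648810 + 531293*((614 + 283) - 236))) = 1/((¼)*1666681 + 1592388*(-2092 - 2473)/(-648810 + 531293*(897 - 236))) = 1/(1666681/4 + 1592388*(-4565)/(-648810 + 531293*661)) = 1/(1666681/4 + 1592388*(-4565)/(-648810 + 351184673)) = 1/(1666681/4 + 1592388*(-4565)/350535863) = 1/(1666681/4 + 1592388*(1/350535863)*(-4565)) = 1/(1666681/4 - 7269251220/350535863) = 1/(584202385675823/1402143452) = 1402143452/584202385675823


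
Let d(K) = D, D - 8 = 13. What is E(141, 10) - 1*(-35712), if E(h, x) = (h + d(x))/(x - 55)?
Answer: 178542/5 ≈ 35708.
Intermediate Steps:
D = 21 (D = 8 + 13 = 21)
d(K) = 21
E(h, x) = (21 + h)/(-55 + x) (E(h, x) = (h + 21)/(x - 55) = (21 + h)/(-55 + x))
E(141, 10) - 1*(-35712) = (21 + 141)/(-55 + 10) - 1*(-35712) = 162/(-45) + 35712 = -1/45*162 + 35712 = -18/5 + 35712 = 178542/5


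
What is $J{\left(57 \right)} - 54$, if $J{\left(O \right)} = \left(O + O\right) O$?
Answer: $6444$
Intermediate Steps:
$J{\left(O \right)} = 2 O^{2}$ ($J{\left(O \right)} = 2 O O = 2 O^{2}$)
$J{\left(57 \right)} - 54 = 2 \cdot 57^{2} - 54 = 2 \cdot 3249 - 54 = 6498 - 54 = 6444$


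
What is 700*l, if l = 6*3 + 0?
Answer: 12600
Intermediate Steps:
l = 18 (l = 18 + 0 = 18)
700*l = 700*18 = 12600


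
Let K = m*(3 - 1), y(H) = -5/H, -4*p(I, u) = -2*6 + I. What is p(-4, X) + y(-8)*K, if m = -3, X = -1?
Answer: ¼ ≈ 0.25000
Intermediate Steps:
p(I, u) = 3 - I/4 (p(I, u) = -(-2*6 + I)/4 = -(-12 + I)/4 = 3 - I/4)
K = -6 (K = -3*(3 - 1) = -3*2 = -6)
p(-4, X) + y(-8)*K = (3 - ¼*(-4)) - 5/(-8)*(-6) = (3 + 1) - 5*(-⅛)*(-6) = 4 + (5/8)*(-6) = 4 - 15/4 = ¼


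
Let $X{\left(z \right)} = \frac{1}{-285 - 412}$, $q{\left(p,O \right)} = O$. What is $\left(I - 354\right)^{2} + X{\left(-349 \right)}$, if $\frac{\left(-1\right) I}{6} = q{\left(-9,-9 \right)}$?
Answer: $\frac{62729999}{697} \approx 90000.0$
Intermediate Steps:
$I = 54$ ($I = \left(-6\right) \left(-9\right) = 54$)
$X{\left(z \right)} = - \frac{1}{697}$ ($X{\left(z \right)} = \frac{1}{-697} = - \frac{1}{697}$)
$\left(I - 354\right)^{2} + X{\left(-349 \right)} = \left(54 - 354\right)^{2} - \frac{1}{697} = \left(-300\right)^{2} - \frac{1}{697} = 90000 - \frac{1}{697} = \frac{62729999}{697}$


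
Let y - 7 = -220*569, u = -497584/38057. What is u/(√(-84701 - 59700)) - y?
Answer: 125173 + 497584*I*√144401/5495468857 ≈ 1.2517e+5 + 0.034407*I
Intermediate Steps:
u = -497584/38057 (u = -497584*1/38057 = -497584/38057 ≈ -13.075)
y = -125173 (y = 7 - 220*569 = 7 - 125180 = -125173)
u/(√(-84701 - 59700)) - y = -497584/(38057*√(-84701 - 59700)) - 1*(-125173) = -497584*(-I*√144401/144401)/38057 + 125173 = -(-497584)*I*√144401/5495468857 + 125173 = 497584*I*√144401/5495468857 + 125173 = 125173 + 497584*I*√144401/5495468857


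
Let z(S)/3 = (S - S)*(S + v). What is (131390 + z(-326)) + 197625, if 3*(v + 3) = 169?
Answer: 329015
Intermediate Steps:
v = 160/3 (v = -3 + (⅓)*169 = -3 + 169/3 = 160/3 ≈ 53.333)
z(S) = 0 (z(S) = 3*((S - S)*(S + 160/3)) = 3*(0*(160/3 + S)) = 3*0 = 0)
(131390 + z(-326)) + 197625 = (131390 + 0) + 197625 = 131390 + 197625 = 329015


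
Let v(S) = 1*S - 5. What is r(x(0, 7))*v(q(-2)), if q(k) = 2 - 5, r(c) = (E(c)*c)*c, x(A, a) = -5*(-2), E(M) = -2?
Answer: 1600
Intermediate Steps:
x(A, a) = 10
r(c) = -2*c**2 (r(c) = (-2*c)*c = -2*c**2)
q(k) = -3
v(S) = -5 + S (v(S) = S - 5 = -5 + S)
r(x(0, 7))*v(q(-2)) = (-2*10**2)*(-5 - 3) = -2*100*(-8) = -200*(-8) = 1600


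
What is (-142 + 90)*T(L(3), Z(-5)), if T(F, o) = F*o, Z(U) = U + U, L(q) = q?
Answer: 1560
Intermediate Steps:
Z(U) = 2*U
(-142 + 90)*T(L(3), Z(-5)) = (-142 + 90)*(3*(2*(-5))) = -156*(-10) = -52*(-30) = 1560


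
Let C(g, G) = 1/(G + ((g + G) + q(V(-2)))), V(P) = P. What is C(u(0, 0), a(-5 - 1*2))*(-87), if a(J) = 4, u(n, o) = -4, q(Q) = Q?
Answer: -87/2 ≈ -43.500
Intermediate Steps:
C(g, G) = 1/(-2 + g + 2*G) (C(g, G) = 1/(G + ((g + G) - 2)) = 1/(G + ((G + g) - 2)) = 1/(G + (-2 + G + g)) = 1/(-2 + g + 2*G))
C(u(0, 0), a(-5 - 1*2))*(-87) = -87/(-2 - 4 + 2*4) = -87/(-2 - 4 + 8) = -87/2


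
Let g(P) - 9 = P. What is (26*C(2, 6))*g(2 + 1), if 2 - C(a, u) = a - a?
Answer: 624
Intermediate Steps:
C(a, u) = 2 (C(a, u) = 2 - (a - a) = 2 - 1*0 = 2 + 0 = 2)
g(P) = 9 + P
(26*C(2, 6))*g(2 + 1) = (26*2)*(9 + (2 + 1)) = 52*(9 + 3) = 52*12 = 624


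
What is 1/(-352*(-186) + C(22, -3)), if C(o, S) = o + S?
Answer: 1/65491 ≈ 1.5269e-5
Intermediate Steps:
C(o, S) = S + o
1/(-352*(-186) + C(22, -3)) = 1/(-352*(-186) + (-3 + 22)) = 1/(65472 + 19) = 1/65491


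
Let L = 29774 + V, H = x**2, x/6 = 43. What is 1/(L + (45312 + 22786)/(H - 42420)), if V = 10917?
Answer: 12072/491255801 ≈ 2.4574e-5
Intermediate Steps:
x = 258 (x = 6*43 = 258)
H = 66564 (H = 258**2 = 66564)
L = 40691 (L = 29774 + 10917 = 40691)
1/(L + (45312 + 22786)/(H - 42420)) = 1/(40691 + (45312 + 22786)/(66564 - 42420)) = 1/(40691 + 68098/24144) = 1/(40691 + 68098*(1/24144)) = 1/(40691 + 34049/12072) = 1/(491255801/12072) = 12072/491255801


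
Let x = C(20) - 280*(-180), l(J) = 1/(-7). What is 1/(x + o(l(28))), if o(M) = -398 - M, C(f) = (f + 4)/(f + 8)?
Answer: 1/50003 ≈ 1.9999e-5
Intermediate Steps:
l(J) = -1/7
C(f) = (4 + f)/(8 + f)
x = 352806/7 (x = (4 + 20)/(8 + 20) - 280*(-180) = 24/28 + 50400 = (1/28)*24 + 50400 = 6/7 + 50400 = 352806/7 ≈ 50401.)
1/(x + o(l(28))) = 1/(352806/7 + (-398 - 1*(-1/7))) = 1/(352806/7 + (-398 + 1/7)) = 1/(352806/7 - 2785/7) = 1/50003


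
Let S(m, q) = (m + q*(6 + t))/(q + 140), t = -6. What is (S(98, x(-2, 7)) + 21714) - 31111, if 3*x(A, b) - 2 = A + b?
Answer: -573175/61 ≈ -9396.3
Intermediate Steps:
x(A, b) = ⅔ + A/3 + b/3 (x(A, b) = ⅔ + (A + b)/3 = ⅔ + (A/3 + b/3) = ⅔ + A/3 + b/3)
S(m, q) = m/(140 + q) (S(m, q) = (m + q*(6 - 6))/(q + 140) = (m + q*0)/(140 + q) = (m + 0)/(140 + q) = m/(140 + q))
(S(98, x(-2, 7)) + 21714) - 31111 = (98/(140 + (⅔ + (⅓)*(-2) + (⅓)*7)) + 21714) - 31111 = (98/(140 + (⅔ - ⅔ + 7/3)) + 21714) - 31111 = (98/(140 + 7/3) + 21714) - 31111 = (98/(427/3) + 21714) - 31111 = (98*(3/427) + 21714) - 31111 = (42/61 + 21714) - 31111 = 1324596/61 - 31111 = -573175/61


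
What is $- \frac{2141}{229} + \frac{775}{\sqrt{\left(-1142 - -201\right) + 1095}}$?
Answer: $- \frac{2141}{229} + \frac{775 \sqrt{154}}{154} \approx 53.102$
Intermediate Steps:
$- \frac{2141}{229} + \frac{775}{\sqrt{\left(-1142 - -201\right) + 1095}} = \left(-2141\right) \frac{1}{229} + \frac{775}{\sqrt{\left(-1142 + 201\right) + 1095}} = - \frac{2141}{229} + \frac{775}{\sqrt{-941 + 1095}} = - \frac{2141}{229} + \frac{775}{\sqrt{154}} = - \frac{2141}{229} + 775 \frac{\sqrt{154}}{154} = - \frac{2141}{229} + \frac{775 \sqrt{154}}{154}$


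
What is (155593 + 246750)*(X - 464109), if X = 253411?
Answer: -84772865414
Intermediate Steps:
(155593 + 246750)*(X - 464109) = (155593 + 246750)*(253411 - 464109) = 402343*(-210698) = -84772865414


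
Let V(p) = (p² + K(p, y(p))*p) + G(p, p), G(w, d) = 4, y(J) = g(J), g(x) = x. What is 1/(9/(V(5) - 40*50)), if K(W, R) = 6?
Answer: -647/3 ≈ -215.67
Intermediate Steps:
y(J) = J
V(p) = 4 + p² + 6*p (V(p) = (p² + 6*p) + 4 = 4 + p² + 6*p)
1/(9/(V(5) - 40*50)) = 1/(9/((4 + 5² + 6*5) - 40*50)) = 1/(9/((4 + 25 + 30) - 2000)) = 1/(9/(59 - 2000)) = 1/(9/(-1941)) = 1/(9*(-1/1941)) = 1/(-3/647) = -647/3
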